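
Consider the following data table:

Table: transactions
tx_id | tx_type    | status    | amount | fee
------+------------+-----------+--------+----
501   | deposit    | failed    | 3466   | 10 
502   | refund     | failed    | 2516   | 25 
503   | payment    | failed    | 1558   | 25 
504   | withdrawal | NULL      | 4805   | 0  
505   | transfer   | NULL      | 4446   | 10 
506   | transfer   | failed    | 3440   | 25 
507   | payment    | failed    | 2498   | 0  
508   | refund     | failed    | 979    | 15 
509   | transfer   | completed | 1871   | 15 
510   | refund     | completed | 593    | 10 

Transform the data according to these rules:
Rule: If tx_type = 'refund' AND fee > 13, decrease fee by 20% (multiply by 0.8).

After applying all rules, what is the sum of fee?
127.0

Step 1: Find records where tx_type = 'refund' AND fee > 13
Step 2: 2 records match, summing to 40
Step 3: After multiplier: 40 × 0.8 = 32.0
Step 4: Unaffected records sum: 95
Step 5: Final sum = 32.0 + 95 = 127.0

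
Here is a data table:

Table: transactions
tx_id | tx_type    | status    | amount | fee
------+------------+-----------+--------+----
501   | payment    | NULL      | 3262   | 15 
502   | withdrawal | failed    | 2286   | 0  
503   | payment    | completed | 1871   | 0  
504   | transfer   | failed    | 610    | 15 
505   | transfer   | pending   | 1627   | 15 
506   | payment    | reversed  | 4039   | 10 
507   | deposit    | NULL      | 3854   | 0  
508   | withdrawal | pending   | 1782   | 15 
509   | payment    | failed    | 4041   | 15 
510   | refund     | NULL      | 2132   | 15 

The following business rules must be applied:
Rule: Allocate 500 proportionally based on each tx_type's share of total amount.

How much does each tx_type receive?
deposit: 75.56, payment: 259.04, refund: 41.8, transfer: 43.86, withdrawal: 79.75

Step 1: Calculate total amount = 25504
Step 2: Calculate each tx_type's proportion:
  deposit: 3854/25504 = 15.11% → 75.56
  payment: 13213/25504 = 51.81% → 259.04
  refund: 2132/25504 = 8.36% → 41.8
  transfer: 2237/25504 = 8.77% → 43.86
  withdrawal: 4068/25504 = 15.95% → 79.75
Step 3: Verify: sum of allocations ≈ 500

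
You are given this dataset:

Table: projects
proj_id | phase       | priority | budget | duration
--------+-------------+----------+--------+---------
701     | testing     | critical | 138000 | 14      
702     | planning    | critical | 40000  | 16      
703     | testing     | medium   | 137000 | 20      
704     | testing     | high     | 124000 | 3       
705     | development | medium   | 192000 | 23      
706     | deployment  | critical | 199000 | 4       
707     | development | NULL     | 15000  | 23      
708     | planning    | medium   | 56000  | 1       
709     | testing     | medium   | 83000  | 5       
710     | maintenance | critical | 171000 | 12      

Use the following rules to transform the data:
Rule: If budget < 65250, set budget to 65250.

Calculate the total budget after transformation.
1239750

Step 1: 3 records have budget < 65250
Step 2: These records originally summed to 111000
Step 3: After setting to minimum: 3 × 65250 = 195750
Step 4: Unaffected records sum: 1044000
Step 5: Final sum = 195750 + 1044000 = 1239750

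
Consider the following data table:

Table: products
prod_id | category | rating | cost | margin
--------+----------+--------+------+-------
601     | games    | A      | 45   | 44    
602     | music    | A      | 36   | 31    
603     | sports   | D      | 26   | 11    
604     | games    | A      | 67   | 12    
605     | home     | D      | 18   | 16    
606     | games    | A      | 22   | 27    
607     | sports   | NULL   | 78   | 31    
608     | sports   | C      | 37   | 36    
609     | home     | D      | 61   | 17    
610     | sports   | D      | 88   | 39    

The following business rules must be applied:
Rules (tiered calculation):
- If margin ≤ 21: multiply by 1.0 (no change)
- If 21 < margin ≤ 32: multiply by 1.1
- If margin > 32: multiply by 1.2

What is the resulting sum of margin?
296.7

Step 1: Tier 1 (margin ≤ 21): 4 records, sum = 56 × 1.0 = 56.0
Step 2: Tier 2 (21 < margin ≤ 32): 3 records, sum = 89 × 1.1 = 97.9
Step 3: Tier 3 (margin > 32): 3 records, sum = 119 × 1.2 = 142.8
Step 4: Final sum = 56.0 + 97.9 + 142.8 = 296.7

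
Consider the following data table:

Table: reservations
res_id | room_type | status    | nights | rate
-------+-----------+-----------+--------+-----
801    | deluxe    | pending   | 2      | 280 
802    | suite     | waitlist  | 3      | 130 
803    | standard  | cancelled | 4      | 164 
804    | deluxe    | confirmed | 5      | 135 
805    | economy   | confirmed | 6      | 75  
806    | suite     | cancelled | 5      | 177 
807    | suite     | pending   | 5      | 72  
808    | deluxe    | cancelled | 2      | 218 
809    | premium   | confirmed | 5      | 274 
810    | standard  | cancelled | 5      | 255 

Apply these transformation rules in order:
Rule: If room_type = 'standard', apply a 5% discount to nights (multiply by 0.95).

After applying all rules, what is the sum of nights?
41.55

Step 1: Records with room_type = 'standard' have total nights = 9
Step 2: Apply multiplier: 9 × 0.95 = 8.55
Step 3: Other records total: 33
Step 4: Final sum = 8.55 + 33 = 41.55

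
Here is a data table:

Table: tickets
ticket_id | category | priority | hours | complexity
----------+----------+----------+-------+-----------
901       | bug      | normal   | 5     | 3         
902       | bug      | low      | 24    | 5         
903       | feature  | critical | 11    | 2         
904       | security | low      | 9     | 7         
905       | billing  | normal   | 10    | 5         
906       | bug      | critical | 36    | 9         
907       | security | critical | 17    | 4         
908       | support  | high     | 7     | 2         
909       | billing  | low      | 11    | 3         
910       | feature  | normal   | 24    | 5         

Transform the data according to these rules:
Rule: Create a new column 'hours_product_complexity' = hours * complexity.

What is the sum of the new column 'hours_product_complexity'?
829

Step 1: For each record, compute hours * complexity
Example calculations:
  5 * 3 = 15
  24 * 5 = 120
  11 * 2 = 22
  ...
Step 2: Sum all derived values
Step 3: Total = 829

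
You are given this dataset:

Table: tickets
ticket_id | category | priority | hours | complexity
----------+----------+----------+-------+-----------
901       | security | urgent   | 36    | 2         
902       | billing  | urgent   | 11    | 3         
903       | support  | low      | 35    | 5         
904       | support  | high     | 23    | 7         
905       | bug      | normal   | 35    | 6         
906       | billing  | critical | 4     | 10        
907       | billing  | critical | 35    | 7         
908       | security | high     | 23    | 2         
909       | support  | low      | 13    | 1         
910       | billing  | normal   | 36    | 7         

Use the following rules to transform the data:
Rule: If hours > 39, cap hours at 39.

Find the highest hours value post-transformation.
36

Step 1: Original maximum hours = 36
Step 2: Check cap of 39 against maximum
Step 3: No records exceed the cap (max 36 <= cap 39), so no capping applies
Step 4: Maximum after transformation = 36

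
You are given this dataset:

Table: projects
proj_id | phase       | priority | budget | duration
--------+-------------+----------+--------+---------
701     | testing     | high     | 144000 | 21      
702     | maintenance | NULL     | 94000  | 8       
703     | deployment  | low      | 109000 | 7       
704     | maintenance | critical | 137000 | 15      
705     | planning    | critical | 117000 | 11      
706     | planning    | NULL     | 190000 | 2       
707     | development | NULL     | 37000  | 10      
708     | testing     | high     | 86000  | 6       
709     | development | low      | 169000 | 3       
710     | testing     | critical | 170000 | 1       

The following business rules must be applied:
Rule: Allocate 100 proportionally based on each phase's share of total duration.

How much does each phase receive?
deployment: 8.33, development: 15.48, maintenance: 27.38, planning: 15.48, testing: 33.33

Step 1: Calculate total duration = 84
Step 2: Calculate each phase's proportion:
  deployment: 7/84 = 8.33% → 8.33
  development: 13/84 = 15.48% → 15.48
  maintenance: 23/84 = 27.38% → 27.38
  planning: 13/84 = 15.48% → 15.48
  testing: 28/84 = 33.33% → 33.33
Step 3: Verify: sum of allocations ≈ 100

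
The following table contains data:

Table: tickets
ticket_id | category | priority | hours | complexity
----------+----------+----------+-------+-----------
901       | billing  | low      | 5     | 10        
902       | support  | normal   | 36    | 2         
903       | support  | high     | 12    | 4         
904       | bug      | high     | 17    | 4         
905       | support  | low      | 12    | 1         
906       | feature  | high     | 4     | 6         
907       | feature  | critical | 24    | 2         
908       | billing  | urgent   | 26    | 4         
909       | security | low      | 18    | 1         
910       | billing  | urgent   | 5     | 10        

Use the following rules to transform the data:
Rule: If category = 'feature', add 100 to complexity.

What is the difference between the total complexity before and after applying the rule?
200

Step 1: Original sum of complexity = 44
Step 2: 2 records have category = 'feature'
Step 3: Each affected record changes by 100
Step 4: Total change = 2 × 100 = 200
Step 5: New sum = 44 + 200 = 244
Step 6: Difference = |244 - 44| = 200
        (Sum increased by 200)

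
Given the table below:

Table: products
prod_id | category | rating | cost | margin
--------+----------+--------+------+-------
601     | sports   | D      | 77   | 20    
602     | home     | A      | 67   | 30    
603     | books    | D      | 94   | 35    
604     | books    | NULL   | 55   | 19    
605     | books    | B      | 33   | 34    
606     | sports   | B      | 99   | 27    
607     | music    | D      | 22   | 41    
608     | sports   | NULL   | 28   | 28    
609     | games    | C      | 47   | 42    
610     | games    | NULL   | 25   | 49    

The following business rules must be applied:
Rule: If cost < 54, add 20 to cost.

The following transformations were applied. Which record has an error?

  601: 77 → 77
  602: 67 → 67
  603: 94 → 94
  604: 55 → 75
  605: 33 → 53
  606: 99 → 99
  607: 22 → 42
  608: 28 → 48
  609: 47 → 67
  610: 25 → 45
Record 604 has an error. The correct transformed value should be 55, not 75.

Step 1: Check each record against the rule
Step 2: Record 604 has cost = 55
Step 3: Since 55 >= 54, the bonus should not have been applied
Step 4: Correct value = 55, but claimed value = 75
Conclusion: Record 604 has the error.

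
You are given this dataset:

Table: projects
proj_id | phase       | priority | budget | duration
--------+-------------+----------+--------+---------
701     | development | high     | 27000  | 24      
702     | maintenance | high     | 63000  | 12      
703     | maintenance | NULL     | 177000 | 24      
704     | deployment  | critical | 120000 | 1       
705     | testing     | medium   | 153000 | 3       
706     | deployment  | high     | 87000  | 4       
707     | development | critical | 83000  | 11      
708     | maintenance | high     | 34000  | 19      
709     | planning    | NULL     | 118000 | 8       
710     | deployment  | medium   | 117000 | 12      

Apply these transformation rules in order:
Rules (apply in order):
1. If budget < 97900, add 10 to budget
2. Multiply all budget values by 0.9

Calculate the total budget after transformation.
881145.0

Step 1: Apply Rule 1 - Add 10 to records with budget < 97900
  - 5 records affected: 294000 + (5 × 10) = 294050
  - Unaffected records: 685000
  - Sum after Rule 1: 979050
Step 2: Apply Rule 2 - Multiply all by 0.9
  - 979050 × 0.9 = 881145.0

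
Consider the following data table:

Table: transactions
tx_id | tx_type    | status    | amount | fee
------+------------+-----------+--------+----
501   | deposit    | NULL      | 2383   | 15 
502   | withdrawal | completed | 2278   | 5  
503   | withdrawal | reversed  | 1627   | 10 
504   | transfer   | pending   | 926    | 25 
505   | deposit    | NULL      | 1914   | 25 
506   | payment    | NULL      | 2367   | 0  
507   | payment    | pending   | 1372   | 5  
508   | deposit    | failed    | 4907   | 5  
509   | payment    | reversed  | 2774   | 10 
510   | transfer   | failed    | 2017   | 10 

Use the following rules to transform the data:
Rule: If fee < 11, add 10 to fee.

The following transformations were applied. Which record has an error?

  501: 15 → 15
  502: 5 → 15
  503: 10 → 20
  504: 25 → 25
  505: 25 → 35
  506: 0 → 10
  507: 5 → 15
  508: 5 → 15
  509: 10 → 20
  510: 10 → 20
Record 505 has an error. The correct transformed value should be 25, not 35.

Step 1: Check each record against the rule
Step 2: Record 505 has fee = 25
Step 3: Since 25 >= 11, the bonus should not have been applied
Step 4: Correct value = 25, but claimed value = 35
Conclusion: Record 505 has the error.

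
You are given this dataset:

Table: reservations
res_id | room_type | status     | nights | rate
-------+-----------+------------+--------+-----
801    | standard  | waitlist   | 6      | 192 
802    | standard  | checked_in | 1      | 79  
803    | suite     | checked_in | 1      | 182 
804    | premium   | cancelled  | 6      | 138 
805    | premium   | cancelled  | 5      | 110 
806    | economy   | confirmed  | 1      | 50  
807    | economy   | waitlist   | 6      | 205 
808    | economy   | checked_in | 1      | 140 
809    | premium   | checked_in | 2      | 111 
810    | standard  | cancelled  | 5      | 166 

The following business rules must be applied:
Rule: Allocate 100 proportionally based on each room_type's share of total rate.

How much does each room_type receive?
economy: 28.77, premium: 26.15, standard: 31.83, suite: 13.26

Step 1: Calculate total rate = 1373
Step 2: Calculate each room_type's proportion:
  economy: 395/1373 = 28.77% → 28.77
  premium: 359/1373 = 26.15% → 26.15
  standard: 437/1373 = 31.83% → 31.83
  suite: 182/1373 = 13.26% → 13.26
Step 3: Verify: sum of allocations ≈ 100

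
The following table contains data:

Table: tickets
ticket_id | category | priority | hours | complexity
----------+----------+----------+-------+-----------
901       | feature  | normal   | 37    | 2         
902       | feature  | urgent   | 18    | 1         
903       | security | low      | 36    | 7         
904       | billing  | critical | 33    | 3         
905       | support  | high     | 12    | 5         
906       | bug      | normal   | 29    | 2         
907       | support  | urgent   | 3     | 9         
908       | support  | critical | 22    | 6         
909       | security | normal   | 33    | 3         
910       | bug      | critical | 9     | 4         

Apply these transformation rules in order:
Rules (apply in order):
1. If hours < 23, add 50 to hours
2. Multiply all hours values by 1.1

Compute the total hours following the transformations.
530.2

Step 1: Apply Rule 1 - Add 50 to records with hours < 23
  - 5 records affected: 64 + (5 × 50) = 314
  - Unaffected records: 168
  - Sum after Rule 1: 482
Step 2: Apply Rule 2 - Multiply all by 1.1
  - 482 × 1.1 = 530.2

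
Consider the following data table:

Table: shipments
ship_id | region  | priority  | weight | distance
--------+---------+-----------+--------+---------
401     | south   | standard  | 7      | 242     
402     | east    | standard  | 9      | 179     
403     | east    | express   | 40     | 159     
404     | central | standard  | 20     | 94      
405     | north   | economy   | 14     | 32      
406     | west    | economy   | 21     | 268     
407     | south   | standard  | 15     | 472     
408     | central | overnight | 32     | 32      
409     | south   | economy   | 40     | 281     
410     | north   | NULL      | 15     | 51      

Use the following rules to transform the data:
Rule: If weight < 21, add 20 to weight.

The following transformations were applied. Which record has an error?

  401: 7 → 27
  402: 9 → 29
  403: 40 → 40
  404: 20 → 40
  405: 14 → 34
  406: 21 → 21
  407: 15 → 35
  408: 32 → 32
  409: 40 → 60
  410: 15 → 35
Record 409 has an error. The correct transformed value should be 40, not 60.

Step 1: Check each record against the rule
Step 2: Record 409 has weight = 40
Step 3: Since 40 >= 21, the bonus should not have been applied
Step 4: Correct value = 40, but claimed value = 60
Conclusion: Record 409 has the error.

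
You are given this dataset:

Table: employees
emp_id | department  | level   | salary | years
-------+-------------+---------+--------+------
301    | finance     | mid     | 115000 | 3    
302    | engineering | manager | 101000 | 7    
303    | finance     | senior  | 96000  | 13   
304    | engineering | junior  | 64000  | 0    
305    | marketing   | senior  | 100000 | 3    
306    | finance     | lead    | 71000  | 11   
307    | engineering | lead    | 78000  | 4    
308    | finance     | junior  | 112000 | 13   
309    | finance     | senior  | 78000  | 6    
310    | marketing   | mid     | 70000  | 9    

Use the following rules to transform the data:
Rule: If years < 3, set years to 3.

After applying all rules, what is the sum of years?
72

Step 1: 1 records have years < 3
Step 2: These records originally summed to 0
Step 3: After setting to minimum: 1 × 3 = 3
Step 4: Unaffected records sum: 69
Step 5: Final sum = 3 + 69 = 72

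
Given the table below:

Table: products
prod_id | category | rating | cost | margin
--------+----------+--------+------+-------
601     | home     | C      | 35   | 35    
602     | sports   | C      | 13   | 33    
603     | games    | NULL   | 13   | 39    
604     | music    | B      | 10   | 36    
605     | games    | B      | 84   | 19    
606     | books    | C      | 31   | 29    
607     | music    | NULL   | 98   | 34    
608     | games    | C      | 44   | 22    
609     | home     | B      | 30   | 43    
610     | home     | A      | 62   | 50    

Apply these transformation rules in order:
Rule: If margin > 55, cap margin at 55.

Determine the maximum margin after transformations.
50

Step 1: Original maximum margin = 50
Step 2: Check cap of 55 against maximum
Step 3: No records exceed the cap (max 50 <= cap 55), so no capping applies
Step 4: Maximum after transformation = 50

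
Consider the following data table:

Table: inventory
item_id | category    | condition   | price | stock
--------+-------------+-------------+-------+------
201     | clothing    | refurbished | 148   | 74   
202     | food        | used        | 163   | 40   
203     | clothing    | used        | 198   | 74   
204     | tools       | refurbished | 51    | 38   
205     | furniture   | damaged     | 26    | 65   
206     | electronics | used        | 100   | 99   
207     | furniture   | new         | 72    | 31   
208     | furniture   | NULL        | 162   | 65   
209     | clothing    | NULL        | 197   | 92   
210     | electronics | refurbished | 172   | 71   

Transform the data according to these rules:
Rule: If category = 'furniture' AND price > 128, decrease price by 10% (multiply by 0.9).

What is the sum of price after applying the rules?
1272.8

Step 1: Find records where category = 'furniture' AND price > 128
Step 2: 1 records match, summing to 162
Step 3: After multiplier: 162 × 0.9 = 145.8
Step 4: Unaffected records sum: 1127
Step 5: Final sum = 145.8 + 1127 = 1272.8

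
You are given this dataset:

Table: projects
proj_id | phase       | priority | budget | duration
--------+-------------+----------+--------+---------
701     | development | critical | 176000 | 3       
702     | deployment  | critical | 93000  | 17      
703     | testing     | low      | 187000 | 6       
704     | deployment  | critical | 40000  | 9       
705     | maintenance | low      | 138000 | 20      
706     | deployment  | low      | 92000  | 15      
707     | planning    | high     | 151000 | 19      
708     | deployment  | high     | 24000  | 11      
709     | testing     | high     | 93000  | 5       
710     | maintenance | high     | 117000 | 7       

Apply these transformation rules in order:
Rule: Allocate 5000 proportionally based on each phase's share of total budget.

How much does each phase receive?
deployment: 1120.61, development: 792.08, maintenance: 1147.61, planning: 679.57, testing: 1260.13

Step 1: Calculate total budget = 1111000
Step 2: Calculate each phase's proportion:
  deployment: 249000/1111000 = 22.41% → 1120.61
  development: 176000/1111000 = 15.84% → 792.08
  maintenance: 255000/1111000 = 22.95% → 1147.61
  planning: 151000/1111000 = 13.59% → 679.57
  testing: 280000/1111000 = 25.20% → 1260.13
Step 3: Verify: sum of allocations ≈ 5000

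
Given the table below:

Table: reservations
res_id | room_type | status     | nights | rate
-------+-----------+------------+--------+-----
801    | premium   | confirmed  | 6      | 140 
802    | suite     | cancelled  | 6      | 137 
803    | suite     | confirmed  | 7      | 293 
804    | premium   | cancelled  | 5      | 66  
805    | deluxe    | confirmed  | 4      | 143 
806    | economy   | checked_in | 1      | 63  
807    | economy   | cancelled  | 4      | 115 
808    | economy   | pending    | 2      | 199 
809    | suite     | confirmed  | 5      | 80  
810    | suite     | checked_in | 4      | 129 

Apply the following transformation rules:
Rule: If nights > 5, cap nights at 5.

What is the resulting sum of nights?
40

Step 1: 3 records have nights > 5
Step 2: These records originally summed to 19
Step 3: After capping: 3 × 5 = 15
Step 4: Unaffected records sum: 25
Step 5: Final sum = 15 + 25 = 40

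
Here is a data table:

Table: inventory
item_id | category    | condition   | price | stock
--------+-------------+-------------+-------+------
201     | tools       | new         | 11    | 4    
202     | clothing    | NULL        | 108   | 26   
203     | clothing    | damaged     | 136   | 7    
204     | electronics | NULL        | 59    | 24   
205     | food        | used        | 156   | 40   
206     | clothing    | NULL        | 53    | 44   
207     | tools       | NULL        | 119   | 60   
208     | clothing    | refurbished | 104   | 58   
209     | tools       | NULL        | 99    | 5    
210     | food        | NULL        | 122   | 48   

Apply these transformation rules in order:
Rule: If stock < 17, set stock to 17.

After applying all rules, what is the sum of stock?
351

Step 1: 3 records have stock < 17
Step 2: These records originally summed to 16
Step 3: After setting to minimum: 3 × 17 = 51
Step 4: Unaffected records sum: 300
Step 5: Final sum = 51 + 300 = 351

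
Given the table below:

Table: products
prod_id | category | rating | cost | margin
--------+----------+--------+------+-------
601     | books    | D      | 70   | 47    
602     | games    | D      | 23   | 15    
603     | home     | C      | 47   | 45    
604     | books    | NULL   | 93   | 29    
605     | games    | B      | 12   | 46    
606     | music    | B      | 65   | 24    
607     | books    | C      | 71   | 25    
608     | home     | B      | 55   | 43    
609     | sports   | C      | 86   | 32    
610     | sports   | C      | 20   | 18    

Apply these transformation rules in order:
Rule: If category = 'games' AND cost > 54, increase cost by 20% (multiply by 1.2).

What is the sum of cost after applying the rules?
542

Step 1: Find records where category = 'games' AND cost > 54
Step 2: 0 records match, summing to 0
Step 3: After multiplier: 0 × 1.2 = 0.0
Step 4: Unaffected records sum: 542
Step 5: Final sum = 0.0 + 542 = 542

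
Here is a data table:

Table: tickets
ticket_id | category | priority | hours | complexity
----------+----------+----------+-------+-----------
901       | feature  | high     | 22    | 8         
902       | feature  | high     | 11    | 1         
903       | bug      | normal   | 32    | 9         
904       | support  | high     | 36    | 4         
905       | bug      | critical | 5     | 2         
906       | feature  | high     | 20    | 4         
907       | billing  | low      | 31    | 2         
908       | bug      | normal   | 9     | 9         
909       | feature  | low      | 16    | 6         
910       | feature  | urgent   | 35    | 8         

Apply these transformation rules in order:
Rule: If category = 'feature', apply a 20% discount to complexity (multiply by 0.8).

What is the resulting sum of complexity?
47.6

Step 1: Records with category = 'feature' have total complexity = 27
Step 2: Apply multiplier: 27 × 0.8 = 21.6
Step 3: Other records total: 26
Step 4: Final sum = 21.6 + 26 = 47.6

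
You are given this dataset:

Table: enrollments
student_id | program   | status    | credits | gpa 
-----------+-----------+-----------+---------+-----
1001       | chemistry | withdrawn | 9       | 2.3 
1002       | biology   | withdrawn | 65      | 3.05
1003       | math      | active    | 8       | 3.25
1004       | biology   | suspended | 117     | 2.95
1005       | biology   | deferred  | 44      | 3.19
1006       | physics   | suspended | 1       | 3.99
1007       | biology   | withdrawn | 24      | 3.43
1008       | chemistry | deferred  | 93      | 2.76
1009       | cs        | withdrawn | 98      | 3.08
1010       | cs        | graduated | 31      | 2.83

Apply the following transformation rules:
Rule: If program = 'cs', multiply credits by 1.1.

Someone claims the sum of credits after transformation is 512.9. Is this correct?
No, the correct result is 502.9.

Step 1: Calculate the correct sum after transformation
Step 2: Apply multiplier 1.1 to records where program = 'cs'
Step 3: Correct result = 502.9
Step 4: Claimed result = 512.9
Step 5: 502.9 ≠ 512.9
Conclusion: The claimed result is incorrect. The correct answer is 502.9.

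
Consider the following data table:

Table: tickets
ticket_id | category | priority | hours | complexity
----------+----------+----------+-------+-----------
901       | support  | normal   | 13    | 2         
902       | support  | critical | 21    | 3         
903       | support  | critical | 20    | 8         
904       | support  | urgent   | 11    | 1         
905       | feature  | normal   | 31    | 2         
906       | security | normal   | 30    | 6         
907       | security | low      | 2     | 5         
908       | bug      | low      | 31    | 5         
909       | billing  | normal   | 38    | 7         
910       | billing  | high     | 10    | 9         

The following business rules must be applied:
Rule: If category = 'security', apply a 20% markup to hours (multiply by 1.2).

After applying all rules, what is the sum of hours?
213.4

Step 1: Records with category = 'security' have total hours = 32
Step 2: Apply multiplier: 32 × 1.2 = 38.4
Step 3: Other records total: 175
Step 4: Final sum = 38.4 + 175 = 213.4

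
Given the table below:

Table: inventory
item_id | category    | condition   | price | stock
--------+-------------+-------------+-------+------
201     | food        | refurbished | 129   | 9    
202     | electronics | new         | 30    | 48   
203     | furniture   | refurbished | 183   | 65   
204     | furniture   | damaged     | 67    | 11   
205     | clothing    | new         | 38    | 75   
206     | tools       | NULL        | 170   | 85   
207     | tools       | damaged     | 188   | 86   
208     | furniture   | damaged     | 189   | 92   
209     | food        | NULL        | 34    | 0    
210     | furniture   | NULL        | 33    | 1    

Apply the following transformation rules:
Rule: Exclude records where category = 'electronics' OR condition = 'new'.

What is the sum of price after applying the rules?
993

Step 1: Find records where category = 'electronics' OR condition = 'new'
Step 2: 2 records match, summing to 68
Step 3: Original sum: 1061
Step 4: Remaining sum = 1061 - 68 = 993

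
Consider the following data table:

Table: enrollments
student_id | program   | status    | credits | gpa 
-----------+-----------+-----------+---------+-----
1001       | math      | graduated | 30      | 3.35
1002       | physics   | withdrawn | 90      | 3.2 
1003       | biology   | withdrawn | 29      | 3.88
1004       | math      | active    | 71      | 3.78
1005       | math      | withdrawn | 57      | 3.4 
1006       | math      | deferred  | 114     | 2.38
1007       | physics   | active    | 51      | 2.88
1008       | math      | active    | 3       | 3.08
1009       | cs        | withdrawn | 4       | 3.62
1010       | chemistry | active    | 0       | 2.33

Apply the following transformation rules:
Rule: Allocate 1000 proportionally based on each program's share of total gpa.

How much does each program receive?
biology: 121.63, chemistry: 73.04, cs: 113.48, math: 501.25, physics: 190.6

Step 1: Calculate total gpa = 31.9
Step 2: Calculate each program's proportion:
  biology: 3.88/31.9 = 12.16% → 121.63
  chemistry: 2.33/31.9 = 7.30% → 73.04
  cs: 3.62/31.9 = 11.35% → 113.48
  math: 15.99/31.9 = 50.13% → 501.25
  physics: 6.08/31.9 = 19.06% → 190.6
Step 3: Verify: sum of allocations ≈ 1000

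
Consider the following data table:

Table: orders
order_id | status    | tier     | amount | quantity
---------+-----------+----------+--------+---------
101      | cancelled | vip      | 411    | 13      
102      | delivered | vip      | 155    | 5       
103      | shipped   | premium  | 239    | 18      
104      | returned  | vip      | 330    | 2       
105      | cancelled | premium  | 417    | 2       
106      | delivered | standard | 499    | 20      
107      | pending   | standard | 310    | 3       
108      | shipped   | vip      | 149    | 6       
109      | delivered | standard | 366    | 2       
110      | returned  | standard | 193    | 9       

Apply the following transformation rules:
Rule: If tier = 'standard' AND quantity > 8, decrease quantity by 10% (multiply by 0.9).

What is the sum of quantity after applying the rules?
77.1

Step 1: Find records where tier = 'standard' AND quantity > 8
Step 2: 2 records match, summing to 29
Step 3: After multiplier: 29 × 0.9 = 26.1
Step 4: Unaffected records sum: 51
Step 5: Final sum = 26.1 + 51 = 77.1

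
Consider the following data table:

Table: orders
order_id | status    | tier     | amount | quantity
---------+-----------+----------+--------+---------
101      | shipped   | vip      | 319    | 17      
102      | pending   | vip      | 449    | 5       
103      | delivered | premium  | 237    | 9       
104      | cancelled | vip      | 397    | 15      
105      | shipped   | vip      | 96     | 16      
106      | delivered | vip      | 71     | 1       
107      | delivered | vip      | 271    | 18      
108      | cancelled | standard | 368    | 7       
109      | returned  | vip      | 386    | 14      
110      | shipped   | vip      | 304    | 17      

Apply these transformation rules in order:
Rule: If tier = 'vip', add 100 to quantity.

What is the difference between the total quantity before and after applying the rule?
800

Step 1: Original sum of quantity = 119
Step 2: 8 records have tier = 'vip'
Step 3: Each affected record changes by 100
Step 4: Total change = 8 × 100 = 800
Step 5: New sum = 119 + 800 = 919
Step 6: Difference = |919 - 119| = 800
        (Sum increased by 800)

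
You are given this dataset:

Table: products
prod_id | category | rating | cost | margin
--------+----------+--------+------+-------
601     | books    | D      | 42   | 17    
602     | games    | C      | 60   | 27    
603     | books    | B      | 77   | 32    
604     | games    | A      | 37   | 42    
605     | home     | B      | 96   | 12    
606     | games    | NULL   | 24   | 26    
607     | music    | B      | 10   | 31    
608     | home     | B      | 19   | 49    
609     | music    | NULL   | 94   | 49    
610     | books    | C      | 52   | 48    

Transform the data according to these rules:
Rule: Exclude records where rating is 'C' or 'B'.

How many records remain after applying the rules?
4

Step 1: Count records to exclude
  - 2 (C) + 4 (B) = 6 records
Step 2: Total records: 10
Step 3: Remaining = 10 - 6 = 4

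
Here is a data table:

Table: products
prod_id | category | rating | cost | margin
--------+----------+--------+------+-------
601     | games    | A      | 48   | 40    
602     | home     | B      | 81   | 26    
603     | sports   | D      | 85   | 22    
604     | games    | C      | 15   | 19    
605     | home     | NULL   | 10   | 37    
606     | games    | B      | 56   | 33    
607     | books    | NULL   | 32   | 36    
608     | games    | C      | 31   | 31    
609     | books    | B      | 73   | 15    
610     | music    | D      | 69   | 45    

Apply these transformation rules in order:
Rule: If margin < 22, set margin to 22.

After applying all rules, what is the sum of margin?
314

Step 1: 2 records have margin < 22
Step 2: These records originally summed to 34
Step 3: After setting to minimum: 2 × 22 = 44
Step 4: Unaffected records sum: 270
Step 5: Final sum = 44 + 270 = 314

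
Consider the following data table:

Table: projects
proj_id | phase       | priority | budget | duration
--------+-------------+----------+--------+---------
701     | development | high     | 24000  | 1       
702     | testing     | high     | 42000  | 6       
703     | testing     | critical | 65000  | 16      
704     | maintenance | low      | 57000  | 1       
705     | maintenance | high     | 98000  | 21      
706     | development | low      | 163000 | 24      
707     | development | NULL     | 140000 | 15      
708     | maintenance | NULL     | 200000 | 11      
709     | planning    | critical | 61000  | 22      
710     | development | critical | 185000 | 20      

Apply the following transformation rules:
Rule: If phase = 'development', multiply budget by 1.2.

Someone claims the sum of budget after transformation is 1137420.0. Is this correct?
No, the correct result is 1137400.0.

Step 1: Calculate the correct sum after transformation
Step 2: Apply multiplier 1.2 to records where phase = 'development'
Step 3: Correct result = 1137400.0
Step 4: Claimed result = 1137420.0
Step 5: 1137400.0 ≠ 1137420.0
Conclusion: The claimed result is incorrect. The correct answer is 1137400.0.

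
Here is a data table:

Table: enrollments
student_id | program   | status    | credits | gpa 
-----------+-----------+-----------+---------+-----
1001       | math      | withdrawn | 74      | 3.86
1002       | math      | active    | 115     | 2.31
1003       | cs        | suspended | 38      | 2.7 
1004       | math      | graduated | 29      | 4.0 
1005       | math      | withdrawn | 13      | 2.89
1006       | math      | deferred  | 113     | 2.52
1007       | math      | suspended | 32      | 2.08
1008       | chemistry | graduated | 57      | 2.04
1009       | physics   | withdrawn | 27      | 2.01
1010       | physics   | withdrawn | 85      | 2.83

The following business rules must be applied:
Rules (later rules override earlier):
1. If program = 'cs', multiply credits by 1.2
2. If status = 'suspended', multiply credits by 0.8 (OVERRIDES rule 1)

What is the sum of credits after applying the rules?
569.0

Step 1: Rule 2 takes priority for records with status = 'suspended'
  - 2 records: 70 × 0.8 = 56.0
Step 2: Rule 1 applies to remaining records with program = 'cs'
  - 0 records: 0 × 1.2 = 0.0
Step 3: Other records unchanged: 513
Step 4: Final sum = 56.0 + 0.0 + 513 = 569.0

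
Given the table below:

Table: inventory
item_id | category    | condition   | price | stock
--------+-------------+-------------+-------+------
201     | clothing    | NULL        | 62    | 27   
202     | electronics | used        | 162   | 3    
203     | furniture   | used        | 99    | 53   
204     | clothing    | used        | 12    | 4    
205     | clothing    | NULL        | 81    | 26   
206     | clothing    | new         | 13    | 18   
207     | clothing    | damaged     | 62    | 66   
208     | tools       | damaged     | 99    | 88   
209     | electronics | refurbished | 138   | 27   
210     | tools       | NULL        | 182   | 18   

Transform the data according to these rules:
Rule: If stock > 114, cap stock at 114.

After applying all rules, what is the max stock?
88

Step 1: Original maximum stock = 88
Step 2: Check cap of 114 against maximum
Step 3: No records exceed the cap (max 88 <= cap 114), so no capping applies
Step 4: Maximum after transformation = 88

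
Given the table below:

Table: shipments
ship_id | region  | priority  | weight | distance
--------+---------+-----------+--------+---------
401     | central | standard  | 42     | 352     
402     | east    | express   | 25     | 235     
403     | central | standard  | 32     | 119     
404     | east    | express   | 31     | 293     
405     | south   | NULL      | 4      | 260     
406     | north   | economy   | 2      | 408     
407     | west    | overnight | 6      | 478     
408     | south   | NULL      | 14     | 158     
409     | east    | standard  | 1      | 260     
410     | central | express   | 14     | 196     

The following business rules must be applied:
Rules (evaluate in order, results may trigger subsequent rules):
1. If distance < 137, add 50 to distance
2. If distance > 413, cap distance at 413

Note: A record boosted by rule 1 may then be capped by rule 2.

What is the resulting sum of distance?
2744

Step 1: Apply rule 1 to records with distance < 137
  - 1 records get bonus of 50
  - Of these, 0 records then exceed 413 and get capped
Step 2: Apply rule 2 to records with distance > 413
  - 1 records (original) are capped
Step 3: Calculate final sum = 2744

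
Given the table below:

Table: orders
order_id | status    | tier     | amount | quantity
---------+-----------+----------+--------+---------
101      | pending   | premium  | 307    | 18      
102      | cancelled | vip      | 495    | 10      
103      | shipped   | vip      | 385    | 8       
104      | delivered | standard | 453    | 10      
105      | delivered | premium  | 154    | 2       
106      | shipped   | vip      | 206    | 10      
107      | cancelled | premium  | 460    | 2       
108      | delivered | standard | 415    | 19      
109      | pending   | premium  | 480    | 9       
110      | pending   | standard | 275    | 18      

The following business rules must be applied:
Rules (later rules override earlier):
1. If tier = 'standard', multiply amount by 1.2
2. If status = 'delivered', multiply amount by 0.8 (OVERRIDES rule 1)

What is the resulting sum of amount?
3480.6

Step 1: Rule 2 takes priority for records with status = 'delivered'
  - 3 records: 1022 × 0.8 = 817.6
Step 2: Rule 1 applies to remaining records with tier = 'standard'
  - 1 records: 275 × 1.2 = 330.0
Step 3: Other records unchanged: 2333
Step 4: Final sum = 817.6 + 330.0 + 2333 = 3480.6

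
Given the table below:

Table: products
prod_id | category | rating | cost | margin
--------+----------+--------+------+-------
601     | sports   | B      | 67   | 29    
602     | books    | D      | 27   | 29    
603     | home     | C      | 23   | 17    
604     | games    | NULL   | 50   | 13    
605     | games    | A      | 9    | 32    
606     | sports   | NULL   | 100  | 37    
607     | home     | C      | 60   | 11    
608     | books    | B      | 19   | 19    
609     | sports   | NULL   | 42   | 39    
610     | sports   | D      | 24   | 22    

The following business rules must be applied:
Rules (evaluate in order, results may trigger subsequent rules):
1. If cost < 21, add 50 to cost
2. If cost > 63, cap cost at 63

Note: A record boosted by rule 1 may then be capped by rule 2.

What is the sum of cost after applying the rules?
474

Step 1: Apply rule 1 to records with cost < 21
  - 2 records get bonus of 50
  - Of these, 1 records then exceed 63 and get capped
Step 2: Apply rule 2 to records with cost > 63
  - 2 records (original) are capped
Step 3: Calculate final sum = 474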